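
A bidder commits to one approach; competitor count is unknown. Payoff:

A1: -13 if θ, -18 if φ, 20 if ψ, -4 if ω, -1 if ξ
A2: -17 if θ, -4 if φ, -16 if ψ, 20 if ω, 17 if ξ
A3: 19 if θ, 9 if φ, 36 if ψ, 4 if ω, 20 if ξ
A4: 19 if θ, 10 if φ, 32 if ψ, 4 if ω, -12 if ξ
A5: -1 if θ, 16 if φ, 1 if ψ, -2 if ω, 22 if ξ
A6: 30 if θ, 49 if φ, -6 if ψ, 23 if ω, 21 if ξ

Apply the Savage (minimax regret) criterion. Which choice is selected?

Column bests: θ=30, φ=49, ψ=36, ω=23, ξ=22.
A1 regrets: 43, 67, 16, 27, 23 → max 67
A2 regrets: 47, 53, 52, 3, 5 → max 53
A3 regrets: 11, 40, 0, 19, 2 → max 40
A4 regrets: 11, 39, 4, 19, 34 → max 39
A5 regrets: 31, 33, 35, 25, 0 → max 35
A6 regrets: 0, 0, 42, 0, 1 → max 42
Smallest max regret = 35 → A5.

A5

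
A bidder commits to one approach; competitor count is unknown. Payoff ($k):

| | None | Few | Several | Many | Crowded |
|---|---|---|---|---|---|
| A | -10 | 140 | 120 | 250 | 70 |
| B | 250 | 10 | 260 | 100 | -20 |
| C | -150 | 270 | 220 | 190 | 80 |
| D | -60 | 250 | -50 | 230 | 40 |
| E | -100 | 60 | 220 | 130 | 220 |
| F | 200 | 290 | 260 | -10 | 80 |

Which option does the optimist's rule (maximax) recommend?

F

Row maxima: A=250, B=260, C=270, D=250, E=220, F=290
Best best-case = 290 → F.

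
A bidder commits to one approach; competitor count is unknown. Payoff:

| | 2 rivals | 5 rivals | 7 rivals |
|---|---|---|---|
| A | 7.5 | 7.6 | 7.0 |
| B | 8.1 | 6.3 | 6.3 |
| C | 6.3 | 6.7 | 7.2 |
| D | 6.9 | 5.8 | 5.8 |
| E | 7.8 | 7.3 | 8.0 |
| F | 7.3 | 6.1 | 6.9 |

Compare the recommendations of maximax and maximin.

maximax → B; maximin → E (disagree)

Row maxima: A=7.6, B=8.1, C=7.2, D=6.9, E=8.0, F=7.3
Best best-case = 8.1 → B.
Row minima: A=7.0, B=6.3, C=6.3, D=5.8, E=7.3, F=6.1
Best worst-case = 7.3 → E.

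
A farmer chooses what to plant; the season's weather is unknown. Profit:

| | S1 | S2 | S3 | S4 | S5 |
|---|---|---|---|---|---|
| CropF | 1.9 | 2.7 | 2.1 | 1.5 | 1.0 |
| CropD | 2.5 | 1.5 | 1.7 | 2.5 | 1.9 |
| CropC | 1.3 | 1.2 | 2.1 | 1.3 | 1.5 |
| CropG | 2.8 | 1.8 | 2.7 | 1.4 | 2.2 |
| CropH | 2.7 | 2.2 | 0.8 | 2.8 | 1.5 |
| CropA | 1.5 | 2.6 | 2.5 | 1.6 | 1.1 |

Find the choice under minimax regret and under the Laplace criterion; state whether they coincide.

minimax regret → CropD; laplace → CropG (disagree)

Column bests: S1=2.8, S2=2.7, S3=2.7, S4=2.8, S5=2.2.
CropF regrets: 0.9, 0.0, 0.6, 1.3, 1.2 → max 1.3
CropD regrets: 0.3, 1.2, 1.0, 0.3, 0.3 → max 1.2
CropC regrets: 1.5, 1.5, 0.6, 1.5, 0.7 → max 1.5
CropG regrets: 0.0, 0.9, 0.0, 1.4, 0.0 → max 1.4
CropH regrets: 0.1, 0.5, 1.9, 0.0, 0.7 → max 1.9
CropA regrets: 1.3, 0.1, 0.2, 1.2, 1.1 → max 1.3
Smallest max regret = 1.2 → CropD.
Row averages: CropF=1.84, CropD=2.02, CropC=1.48, CropG=2.18, CropH=2, CropA=1.86
Highest average = 2.18 → CropG.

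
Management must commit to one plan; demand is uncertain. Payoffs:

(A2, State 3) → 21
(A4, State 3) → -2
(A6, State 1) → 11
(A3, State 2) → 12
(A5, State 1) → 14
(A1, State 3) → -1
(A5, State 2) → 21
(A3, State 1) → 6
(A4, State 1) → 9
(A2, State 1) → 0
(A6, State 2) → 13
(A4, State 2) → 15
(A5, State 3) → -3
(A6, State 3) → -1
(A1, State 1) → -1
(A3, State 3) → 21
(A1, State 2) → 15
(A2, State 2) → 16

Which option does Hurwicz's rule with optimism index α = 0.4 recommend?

A3

A1: 0.4·15 + 0.6·(-1) = 5.4
A2: 0.4·21 + 0.6·0 = 8.4
A3: 0.4·21 + 0.6·6 = 12
A4: 0.4·15 + 0.6·(-2) = 4.8
A5: 0.4·21 + 0.6·(-3) = 6.6
A6: 0.4·13 + 0.6·(-1) = 4.6
Highest Hurwicz score = 12 → A3.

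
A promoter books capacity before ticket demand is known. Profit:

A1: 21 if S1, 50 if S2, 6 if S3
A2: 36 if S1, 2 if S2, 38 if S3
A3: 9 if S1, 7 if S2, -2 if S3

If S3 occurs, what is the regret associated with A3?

40

Best payoff under S3 is 38.
Regret = 38 − (-2) = 40.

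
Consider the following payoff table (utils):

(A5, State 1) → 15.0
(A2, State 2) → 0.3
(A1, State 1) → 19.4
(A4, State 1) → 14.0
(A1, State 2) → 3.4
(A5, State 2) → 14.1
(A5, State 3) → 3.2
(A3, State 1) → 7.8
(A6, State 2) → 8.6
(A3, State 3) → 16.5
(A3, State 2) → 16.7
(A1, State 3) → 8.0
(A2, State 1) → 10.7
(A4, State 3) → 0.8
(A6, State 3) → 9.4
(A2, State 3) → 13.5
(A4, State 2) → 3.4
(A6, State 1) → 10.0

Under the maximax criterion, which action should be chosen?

A1

Row maxima: A1=19.4, A2=13.5, A3=16.7, A4=14.0, A5=15.0, A6=10.0
Best best-case = 19.4 → A1.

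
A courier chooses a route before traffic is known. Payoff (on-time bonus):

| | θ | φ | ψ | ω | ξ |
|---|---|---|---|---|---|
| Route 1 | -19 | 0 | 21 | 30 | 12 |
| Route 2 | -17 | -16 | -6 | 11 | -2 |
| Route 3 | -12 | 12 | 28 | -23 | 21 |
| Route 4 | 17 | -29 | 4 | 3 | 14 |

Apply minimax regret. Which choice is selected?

Column bests: θ=17, φ=12, ψ=28, ω=30, ξ=21.
Route 1 regrets: 36, 12, 7, 0, 9 → max 36
Route 2 regrets: 34, 28, 34, 19, 23 → max 34
Route 3 regrets: 29, 0, 0, 53, 0 → max 53
Route 4 regrets: 0, 41, 24, 27, 7 → max 41
Smallest max regret = 34 → Route 2.

Route 2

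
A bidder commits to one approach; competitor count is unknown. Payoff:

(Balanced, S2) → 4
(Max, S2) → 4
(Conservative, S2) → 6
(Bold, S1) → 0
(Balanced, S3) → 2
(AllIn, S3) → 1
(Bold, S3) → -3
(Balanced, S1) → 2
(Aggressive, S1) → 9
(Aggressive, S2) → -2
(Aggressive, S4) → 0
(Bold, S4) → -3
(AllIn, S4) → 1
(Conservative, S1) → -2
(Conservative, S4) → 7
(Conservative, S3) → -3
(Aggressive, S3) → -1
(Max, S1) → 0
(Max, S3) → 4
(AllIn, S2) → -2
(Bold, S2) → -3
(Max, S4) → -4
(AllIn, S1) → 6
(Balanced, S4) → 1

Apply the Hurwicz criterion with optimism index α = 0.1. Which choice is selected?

Balanced

Conservative: 0.1·7 + 0.9·(-3) = -2
Balanced: 0.1·4 + 0.9·1 = 1.3
Aggressive: 0.1·9 + 0.9·(-2) = -0.9
Bold: 0.1·0 + 0.9·(-3) = -2.7
AllIn: 0.1·6 + 0.9·(-2) = -1.2
Max: 0.1·4 + 0.9·(-4) = -3.2
Highest Hurwicz score = 1.3 → Balanced.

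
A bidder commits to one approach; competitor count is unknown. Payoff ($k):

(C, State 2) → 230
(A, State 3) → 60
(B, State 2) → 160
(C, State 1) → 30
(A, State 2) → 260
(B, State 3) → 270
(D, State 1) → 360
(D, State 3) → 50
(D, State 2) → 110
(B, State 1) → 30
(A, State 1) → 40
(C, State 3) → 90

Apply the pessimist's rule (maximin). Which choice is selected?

Row minima: A=40, B=30, C=30, D=50
Best worst-case = 50 → D.

D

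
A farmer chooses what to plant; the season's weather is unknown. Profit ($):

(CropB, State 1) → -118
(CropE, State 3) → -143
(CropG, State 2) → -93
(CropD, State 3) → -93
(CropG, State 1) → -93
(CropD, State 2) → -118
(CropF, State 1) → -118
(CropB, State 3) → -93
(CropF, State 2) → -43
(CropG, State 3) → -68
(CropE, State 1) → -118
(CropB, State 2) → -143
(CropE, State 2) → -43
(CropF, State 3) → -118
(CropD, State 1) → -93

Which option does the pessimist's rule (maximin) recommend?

CropG

Row minima: CropF=-118, CropE=-143, CropD=-118, CropB=-143, CropG=-93
Best worst-case = -93 → CropG.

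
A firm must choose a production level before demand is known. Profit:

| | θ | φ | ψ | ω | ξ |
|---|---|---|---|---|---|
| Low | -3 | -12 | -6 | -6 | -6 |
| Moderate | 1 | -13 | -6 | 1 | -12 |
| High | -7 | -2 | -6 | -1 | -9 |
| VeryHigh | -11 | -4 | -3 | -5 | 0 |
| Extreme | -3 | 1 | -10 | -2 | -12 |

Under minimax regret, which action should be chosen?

Column bests: θ=1, φ=1, ψ=-3, ω=1, ξ=0.
Low regrets: 4, 13, 3, 7, 6 → max 13
Moderate regrets: 0, 14, 3, 0, 12 → max 14
High regrets: 8, 3, 3, 2, 9 → max 9
VeryHigh regrets: 12, 5, 0, 6, 0 → max 12
Extreme regrets: 4, 0, 7, 3, 12 → max 12
Smallest max regret = 9 → High.

High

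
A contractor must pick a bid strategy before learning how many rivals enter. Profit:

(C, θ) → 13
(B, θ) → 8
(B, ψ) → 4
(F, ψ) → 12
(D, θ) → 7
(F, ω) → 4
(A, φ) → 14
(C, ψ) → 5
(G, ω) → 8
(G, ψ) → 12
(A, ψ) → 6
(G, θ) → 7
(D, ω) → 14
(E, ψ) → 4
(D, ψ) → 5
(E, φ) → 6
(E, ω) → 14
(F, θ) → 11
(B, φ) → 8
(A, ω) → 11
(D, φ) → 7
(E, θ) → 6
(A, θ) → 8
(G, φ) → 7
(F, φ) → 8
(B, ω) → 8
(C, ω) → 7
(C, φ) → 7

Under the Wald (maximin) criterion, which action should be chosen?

Row minima: A=6, B=4, C=5, D=5, E=4, F=4, G=7
Best worst-case = 7 → G.

G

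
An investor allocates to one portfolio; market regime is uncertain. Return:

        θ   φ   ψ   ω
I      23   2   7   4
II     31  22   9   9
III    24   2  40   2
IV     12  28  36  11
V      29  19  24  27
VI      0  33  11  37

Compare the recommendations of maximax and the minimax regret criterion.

maximax → III; minimax regret → V (disagree)

Row maxima: I=23, II=31, III=40, IV=36, V=29, VI=37
Best best-case = 40 → III.
Column bests: θ=31, φ=33, ψ=40, ω=37.
I regrets: 8, 31, 33, 33 → max 33
II regrets: 0, 11, 31, 28 → max 31
III regrets: 7, 31, 0, 35 → max 35
IV regrets: 19, 5, 4, 26 → max 26
V regrets: 2, 14, 16, 10 → max 16
VI regrets: 31, 0, 29, 0 → max 31
Smallest max regret = 16 → V.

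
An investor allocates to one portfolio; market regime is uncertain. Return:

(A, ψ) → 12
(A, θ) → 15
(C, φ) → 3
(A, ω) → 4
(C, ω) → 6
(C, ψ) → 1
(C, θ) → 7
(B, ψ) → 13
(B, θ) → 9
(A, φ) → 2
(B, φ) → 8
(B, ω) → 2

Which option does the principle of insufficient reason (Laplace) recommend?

Row averages: A=8.25, B=8, C=4.25
Highest average = 8.25 → A.

A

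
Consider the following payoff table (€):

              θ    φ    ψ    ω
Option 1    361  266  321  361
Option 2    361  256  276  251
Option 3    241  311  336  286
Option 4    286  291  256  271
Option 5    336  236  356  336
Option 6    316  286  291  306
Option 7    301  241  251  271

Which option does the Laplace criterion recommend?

Row averages: Option 1=327.25, Option 2=286, Option 3=293.5, Option 4=276, Option 5=316, Option 6=299.75, Option 7=266
Highest average = 327.25 → Option 1.

Option 1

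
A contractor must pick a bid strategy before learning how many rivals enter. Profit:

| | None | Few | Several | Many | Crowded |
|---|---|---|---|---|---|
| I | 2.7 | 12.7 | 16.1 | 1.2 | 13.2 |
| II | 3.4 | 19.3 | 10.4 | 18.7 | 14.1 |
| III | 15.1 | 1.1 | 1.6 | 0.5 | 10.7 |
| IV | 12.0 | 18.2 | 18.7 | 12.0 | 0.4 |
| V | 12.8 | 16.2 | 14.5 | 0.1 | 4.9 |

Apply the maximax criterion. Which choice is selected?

Row maxima: I=16.1, II=19.3, III=15.1, IV=18.7, V=16.2
Best best-case = 19.3 → II.

II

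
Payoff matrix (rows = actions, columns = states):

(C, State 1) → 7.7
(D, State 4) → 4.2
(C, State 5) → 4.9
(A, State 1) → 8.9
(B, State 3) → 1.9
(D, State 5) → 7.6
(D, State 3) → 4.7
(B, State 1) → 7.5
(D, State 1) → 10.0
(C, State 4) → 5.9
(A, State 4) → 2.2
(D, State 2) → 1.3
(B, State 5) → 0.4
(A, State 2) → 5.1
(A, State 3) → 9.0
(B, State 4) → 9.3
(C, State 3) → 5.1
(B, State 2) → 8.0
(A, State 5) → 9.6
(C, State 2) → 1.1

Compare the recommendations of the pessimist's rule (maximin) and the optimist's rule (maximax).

Row minima: A=2.2, B=0.4, C=1.1, D=1.3
Best worst-case = 2.2 → A.
Row maxima: A=9.6, B=9.3, C=7.7, D=10.0
Best best-case = 10.0 → D.

maximin → A; maximax → D (disagree)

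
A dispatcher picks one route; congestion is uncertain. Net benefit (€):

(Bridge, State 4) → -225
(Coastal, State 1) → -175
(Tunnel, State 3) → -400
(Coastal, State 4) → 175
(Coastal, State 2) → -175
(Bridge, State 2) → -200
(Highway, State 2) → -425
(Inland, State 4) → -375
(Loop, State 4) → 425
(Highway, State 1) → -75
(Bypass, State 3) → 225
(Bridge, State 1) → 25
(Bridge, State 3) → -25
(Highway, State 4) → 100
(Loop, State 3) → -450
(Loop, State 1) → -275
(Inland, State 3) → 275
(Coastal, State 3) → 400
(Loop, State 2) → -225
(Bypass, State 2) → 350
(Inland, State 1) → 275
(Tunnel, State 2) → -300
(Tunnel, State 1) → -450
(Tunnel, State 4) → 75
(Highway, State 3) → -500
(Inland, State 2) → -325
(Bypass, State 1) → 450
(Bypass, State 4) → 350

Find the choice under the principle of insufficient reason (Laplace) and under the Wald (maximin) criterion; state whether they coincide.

Row averages: Loop=-131.25, Bypass=343.75, Tunnel=-268.75, Coastal=56.25, Bridge=-106.25, Inland=-37.5, Highway=-225
Highest average = 343.75 → Bypass.
Row minima: Loop=-450, Bypass=225, Tunnel=-450, Coastal=-175, Bridge=-225, Inland=-375, Highway=-500
Best worst-case = 225 → Bypass.

laplace → Bypass; maximin → Bypass (agree)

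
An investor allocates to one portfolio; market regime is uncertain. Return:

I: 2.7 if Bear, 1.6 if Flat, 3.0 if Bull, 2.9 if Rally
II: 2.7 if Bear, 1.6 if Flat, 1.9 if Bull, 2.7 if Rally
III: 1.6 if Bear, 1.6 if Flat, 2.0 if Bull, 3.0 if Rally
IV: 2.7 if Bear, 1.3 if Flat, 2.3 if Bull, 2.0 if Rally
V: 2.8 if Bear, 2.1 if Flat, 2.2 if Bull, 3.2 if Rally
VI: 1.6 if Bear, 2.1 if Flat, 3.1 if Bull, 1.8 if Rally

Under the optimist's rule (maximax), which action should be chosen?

Row maxima: I=3.0, II=2.7, III=3.0, IV=2.7, V=3.2, VI=3.1
Best best-case = 3.2 → V.

V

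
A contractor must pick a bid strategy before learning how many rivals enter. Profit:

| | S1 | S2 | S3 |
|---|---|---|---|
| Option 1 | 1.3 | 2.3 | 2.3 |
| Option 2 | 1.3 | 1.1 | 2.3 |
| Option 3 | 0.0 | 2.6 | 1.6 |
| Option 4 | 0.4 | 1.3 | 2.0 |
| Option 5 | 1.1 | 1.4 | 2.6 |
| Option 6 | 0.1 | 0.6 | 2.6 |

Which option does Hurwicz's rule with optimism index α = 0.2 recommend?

Option 1

Option 1: 0.2·2.3 + 0.8·1.3 = 1.5
Option 2: 0.2·2.3 + 0.8·1.1 = 1.34
Option 3: 0.2·2.6 + 0.8·0.0 = 0.52
Option 4: 0.2·2.0 + 0.8·0.4 = 0.72
Option 5: 0.2·2.6 + 0.8·1.1 = 1.4
Option 6: 0.2·2.6 + 0.8·0.1 = 0.6
Highest Hurwicz score = 1.5 → Option 1.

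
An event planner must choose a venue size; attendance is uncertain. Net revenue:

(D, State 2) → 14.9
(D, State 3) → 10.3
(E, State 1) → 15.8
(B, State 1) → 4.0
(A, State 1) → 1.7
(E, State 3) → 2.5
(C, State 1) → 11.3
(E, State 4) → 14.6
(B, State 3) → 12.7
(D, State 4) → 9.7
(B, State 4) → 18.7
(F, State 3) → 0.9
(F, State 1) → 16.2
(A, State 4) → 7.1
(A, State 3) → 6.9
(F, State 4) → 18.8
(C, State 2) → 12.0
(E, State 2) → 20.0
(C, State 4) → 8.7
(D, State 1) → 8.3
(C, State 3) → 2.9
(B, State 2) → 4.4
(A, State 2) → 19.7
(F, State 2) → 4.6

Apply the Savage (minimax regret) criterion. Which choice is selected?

Column bests: State 1=16.2, State 2=20.0, State 3=12.7, State 4=18.8.
A regrets: 14.5, 0.3, 5.8, 11.7 → max 14.5
B regrets: 12.2, 15.6, 0.0, 0.1 → max 15.6
C regrets: 4.9, 8.0, 9.8, 10.1 → max 10.1
D regrets: 7.9, 5.1, 2.4, 9.1 → max 9.1
E regrets: 0.4, 0.0, 10.2, 4.2 → max 10.2
F regrets: 0.0, 15.4, 11.8, 0.0 → max 15.4
Smallest max regret = 9.1 → D.

D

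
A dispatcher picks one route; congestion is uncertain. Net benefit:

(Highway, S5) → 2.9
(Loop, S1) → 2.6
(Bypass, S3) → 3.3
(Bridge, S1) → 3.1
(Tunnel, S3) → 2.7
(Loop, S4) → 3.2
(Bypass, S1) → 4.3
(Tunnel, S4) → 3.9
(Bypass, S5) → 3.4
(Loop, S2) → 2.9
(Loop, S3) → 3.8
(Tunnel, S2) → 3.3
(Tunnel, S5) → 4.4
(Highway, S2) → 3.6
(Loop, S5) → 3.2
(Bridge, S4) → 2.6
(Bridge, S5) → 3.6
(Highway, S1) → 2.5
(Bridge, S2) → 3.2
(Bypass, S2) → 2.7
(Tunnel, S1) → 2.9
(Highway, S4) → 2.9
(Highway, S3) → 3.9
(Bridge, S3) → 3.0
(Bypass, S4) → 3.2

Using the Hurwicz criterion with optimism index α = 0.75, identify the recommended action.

Tunnel: 0.75·4.4 + 0.25·2.7 = 3.975
Loop: 0.75·3.8 + 0.25·2.6 = 3.5
Bypass: 0.75·4.3 + 0.25·2.7 = 3.9
Bridge: 0.75·3.6 + 0.25·2.6 = 3.35
Highway: 0.75·3.9 + 0.25·2.5 = 3.55
Highest Hurwicz score = 3.975 → Tunnel.

Tunnel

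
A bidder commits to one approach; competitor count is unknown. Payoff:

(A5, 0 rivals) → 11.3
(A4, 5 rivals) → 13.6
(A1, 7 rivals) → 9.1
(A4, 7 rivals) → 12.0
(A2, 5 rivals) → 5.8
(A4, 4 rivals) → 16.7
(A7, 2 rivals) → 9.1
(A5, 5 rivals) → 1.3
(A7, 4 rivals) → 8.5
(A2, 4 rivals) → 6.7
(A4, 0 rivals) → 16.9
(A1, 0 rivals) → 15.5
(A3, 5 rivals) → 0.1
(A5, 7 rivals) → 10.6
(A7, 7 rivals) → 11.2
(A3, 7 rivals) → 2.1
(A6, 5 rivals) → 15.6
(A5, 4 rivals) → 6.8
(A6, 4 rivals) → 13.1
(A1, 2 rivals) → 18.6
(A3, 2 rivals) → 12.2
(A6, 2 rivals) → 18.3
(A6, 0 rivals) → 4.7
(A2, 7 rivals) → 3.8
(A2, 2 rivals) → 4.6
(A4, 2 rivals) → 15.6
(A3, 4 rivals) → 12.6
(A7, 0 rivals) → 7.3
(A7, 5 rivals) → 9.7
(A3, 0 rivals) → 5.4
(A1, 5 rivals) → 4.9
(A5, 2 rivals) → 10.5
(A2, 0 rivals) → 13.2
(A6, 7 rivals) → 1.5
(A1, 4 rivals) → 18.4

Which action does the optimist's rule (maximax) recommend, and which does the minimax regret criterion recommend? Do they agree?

maximax → A1; minimax regret → A4 (disagree)

Row maxima: A1=18.6, A2=13.2, A3=12.6, A4=16.9, A5=11.3, A6=18.3, A7=11.2
Best best-case = 18.6 → A1.
Column bests: 0 rivals=16.9, 2 rivals=18.6, 4 rivals=18.4, 5 rivals=15.6, 7 rivals=12.0.
A1 regrets: 1.4, 0.0, 0.0, 10.7, 2.9 → max 10.7
A2 regrets: 3.7, 14.0, 11.7, 9.8, 8.2 → max 14.0
A3 regrets: 11.5, 6.4, 5.8, 15.5, 9.9 → max 15.5
A4 regrets: 0.0, 3.0, 1.7, 2.0, 0.0 → max 3.0
A5 regrets: 5.6, 8.1, 11.6, 14.3, 1.4 → max 14.3
A6 regrets: 12.2, 0.3, 5.3, 0.0, 10.5 → max 12.2
A7 regrets: 9.6, 9.5, 9.9, 5.9, 0.8 → max 9.9
Smallest max regret = 3.0 → A4.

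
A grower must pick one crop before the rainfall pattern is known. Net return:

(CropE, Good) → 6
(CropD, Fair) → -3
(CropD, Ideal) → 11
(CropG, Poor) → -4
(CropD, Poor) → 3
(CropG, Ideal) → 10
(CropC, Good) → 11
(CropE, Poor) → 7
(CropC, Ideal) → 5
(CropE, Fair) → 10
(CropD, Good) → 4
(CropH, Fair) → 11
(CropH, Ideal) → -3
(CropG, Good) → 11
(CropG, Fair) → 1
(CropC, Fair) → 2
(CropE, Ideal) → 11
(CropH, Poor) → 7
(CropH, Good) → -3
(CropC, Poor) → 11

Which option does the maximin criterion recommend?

Row minima: CropC=2, CropD=-3, CropE=6, CropH=-3, CropG=-4
Best worst-case = 6 → CropE.

CropE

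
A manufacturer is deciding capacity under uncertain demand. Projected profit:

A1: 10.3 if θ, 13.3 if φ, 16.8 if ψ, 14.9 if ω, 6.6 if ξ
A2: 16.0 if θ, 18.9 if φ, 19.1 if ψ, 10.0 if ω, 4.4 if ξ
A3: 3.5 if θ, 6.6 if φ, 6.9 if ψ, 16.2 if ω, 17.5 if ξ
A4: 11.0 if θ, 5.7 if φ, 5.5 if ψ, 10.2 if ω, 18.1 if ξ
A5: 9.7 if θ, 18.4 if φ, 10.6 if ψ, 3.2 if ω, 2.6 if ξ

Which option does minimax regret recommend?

A1

Column bests: θ=16.0, φ=18.9, ψ=19.1, ω=16.2, ξ=18.1.
A1 regrets: 5.7, 5.6, 2.3, 1.3, 11.5 → max 11.5
A2 regrets: 0.0, 0.0, 0.0, 6.2, 13.7 → max 13.7
A3 regrets: 12.5, 12.3, 12.2, 0.0, 0.6 → max 12.5
A4 regrets: 5.0, 13.2, 13.6, 6.0, 0.0 → max 13.6
A5 regrets: 6.3, 0.5, 8.5, 13.0, 15.5 → max 15.5
Smallest max regret = 11.5 → A1.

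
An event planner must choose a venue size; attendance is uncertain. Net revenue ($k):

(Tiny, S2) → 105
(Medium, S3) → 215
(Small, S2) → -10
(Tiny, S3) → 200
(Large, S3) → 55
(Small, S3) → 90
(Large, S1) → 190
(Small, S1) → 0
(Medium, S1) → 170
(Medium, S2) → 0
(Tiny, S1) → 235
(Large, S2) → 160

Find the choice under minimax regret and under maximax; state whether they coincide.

Column bests: S1=235, S2=160, S3=215.
Tiny regrets: 0, 55, 15 → max 55
Small regrets: 235, 170, 125 → max 235
Medium regrets: 65, 160, 0 → max 160
Large regrets: 45, 0, 160 → max 160
Smallest max regret = 55 → Tiny.
Row maxima: Tiny=235, Small=90, Medium=215, Large=190
Best best-case = 235 → Tiny.

minimax regret → Tiny; maximax → Tiny (agree)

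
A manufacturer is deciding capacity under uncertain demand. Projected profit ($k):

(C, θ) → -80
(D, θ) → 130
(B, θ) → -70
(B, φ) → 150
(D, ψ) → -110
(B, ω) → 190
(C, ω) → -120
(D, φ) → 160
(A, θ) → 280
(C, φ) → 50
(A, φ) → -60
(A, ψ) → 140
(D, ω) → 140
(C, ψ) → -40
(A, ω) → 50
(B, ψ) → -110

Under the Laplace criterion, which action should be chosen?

A

Row averages: A=102.5, B=40, C=-47.5, D=80
Highest average = 102.5 → A.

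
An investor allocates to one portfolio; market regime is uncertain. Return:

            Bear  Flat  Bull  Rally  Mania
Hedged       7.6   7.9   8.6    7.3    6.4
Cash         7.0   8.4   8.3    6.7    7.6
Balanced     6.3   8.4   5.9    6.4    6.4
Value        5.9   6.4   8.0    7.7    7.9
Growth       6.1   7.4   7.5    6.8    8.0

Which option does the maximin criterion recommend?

Row minima: Hedged=6.4, Cash=6.7, Balanced=5.9, Value=5.9, Growth=6.1
Best worst-case = 6.7 → Cash.

Cash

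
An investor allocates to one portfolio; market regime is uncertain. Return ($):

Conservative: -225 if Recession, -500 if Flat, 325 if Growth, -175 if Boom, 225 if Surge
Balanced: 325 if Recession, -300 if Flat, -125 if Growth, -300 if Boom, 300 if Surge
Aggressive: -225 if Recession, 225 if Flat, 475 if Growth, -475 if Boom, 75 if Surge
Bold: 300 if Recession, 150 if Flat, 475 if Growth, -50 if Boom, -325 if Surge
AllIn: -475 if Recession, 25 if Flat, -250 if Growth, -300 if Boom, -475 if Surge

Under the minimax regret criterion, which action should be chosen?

Column bests: Recession=325, Flat=225, Growth=475, Boom=-50, Surge=300.
Conservative regrets: 550, 725, 150, 125, 75 → max 725
Balanced regrets: 0, 525, 600, 250, 0 → max 600
Aggressive regrets: 550, 0, 0, 425, 225 → max 550
Bold regrets: 25, 75, 0, 0, 625 → max 625
AllIn regrets: 800, 200, 725, 250, 775 → max 800
Smallest max regret = 550 → Aggressive.

Aggressive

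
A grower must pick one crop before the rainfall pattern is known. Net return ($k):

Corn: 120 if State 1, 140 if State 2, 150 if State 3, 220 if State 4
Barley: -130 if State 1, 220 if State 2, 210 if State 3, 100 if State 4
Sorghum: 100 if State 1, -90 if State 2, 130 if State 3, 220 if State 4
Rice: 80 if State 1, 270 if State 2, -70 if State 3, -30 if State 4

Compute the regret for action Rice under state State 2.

Best payoff under State 2 is 270.
Regret = 270 − 270 = 0.

0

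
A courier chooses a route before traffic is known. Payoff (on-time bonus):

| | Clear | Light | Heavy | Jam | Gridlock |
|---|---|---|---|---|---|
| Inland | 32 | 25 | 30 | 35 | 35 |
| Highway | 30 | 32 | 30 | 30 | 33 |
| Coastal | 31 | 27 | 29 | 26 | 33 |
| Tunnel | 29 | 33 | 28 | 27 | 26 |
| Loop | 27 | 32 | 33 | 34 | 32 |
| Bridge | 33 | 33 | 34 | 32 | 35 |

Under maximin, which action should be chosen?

Bridge

Row minima: Inland=25, Highway=30, Coastal=26, Tunnel=26, Loop=27, Bridge=32
Best worst-case = 32 → Bridge.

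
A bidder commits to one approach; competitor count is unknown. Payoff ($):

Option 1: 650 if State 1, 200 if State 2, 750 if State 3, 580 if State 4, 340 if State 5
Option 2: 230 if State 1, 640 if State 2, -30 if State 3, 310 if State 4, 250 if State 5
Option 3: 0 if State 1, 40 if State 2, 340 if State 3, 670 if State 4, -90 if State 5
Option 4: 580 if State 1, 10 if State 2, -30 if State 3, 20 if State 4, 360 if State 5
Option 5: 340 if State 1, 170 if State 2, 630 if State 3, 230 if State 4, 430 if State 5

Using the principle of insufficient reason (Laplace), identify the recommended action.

Option 1

Row averages: Option 1=504, Option 2=280, Option 3=192, Option 4=188, Option 5=360
Highest average = 504 → Option 1.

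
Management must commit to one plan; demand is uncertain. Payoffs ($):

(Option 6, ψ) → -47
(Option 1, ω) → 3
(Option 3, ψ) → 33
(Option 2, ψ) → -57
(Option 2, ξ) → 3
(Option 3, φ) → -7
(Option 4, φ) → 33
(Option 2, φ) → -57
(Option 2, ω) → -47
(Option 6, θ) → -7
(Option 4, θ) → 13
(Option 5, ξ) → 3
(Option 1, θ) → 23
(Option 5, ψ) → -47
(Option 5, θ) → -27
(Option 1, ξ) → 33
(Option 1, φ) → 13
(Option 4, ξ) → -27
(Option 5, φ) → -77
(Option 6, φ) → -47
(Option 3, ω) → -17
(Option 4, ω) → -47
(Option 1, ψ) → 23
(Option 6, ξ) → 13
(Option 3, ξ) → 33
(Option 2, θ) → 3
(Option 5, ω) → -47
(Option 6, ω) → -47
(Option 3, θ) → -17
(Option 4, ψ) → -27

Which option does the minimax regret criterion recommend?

Option 1

Column bests: θ=23, φ=33, ψ=33, ω=3, ξ=33.
Option 1 regrets: 0, 20, 10, 0, 0 → max 20
Option 2 regrets: 20, 90, 90, 50, 30 → max 90
Option 3 regrets: 40, 40, 0, 20, 0 → max 40
Option 4 regrets: 10, 0, 60, 50, 60 → max 60
Option 5 regrets: 50, 110, 80, 50, 30 → max 110
Option 6 regrets: 30, 80, 80, 50, 20 → max 80
Smallest max regret = 20 → Option 1.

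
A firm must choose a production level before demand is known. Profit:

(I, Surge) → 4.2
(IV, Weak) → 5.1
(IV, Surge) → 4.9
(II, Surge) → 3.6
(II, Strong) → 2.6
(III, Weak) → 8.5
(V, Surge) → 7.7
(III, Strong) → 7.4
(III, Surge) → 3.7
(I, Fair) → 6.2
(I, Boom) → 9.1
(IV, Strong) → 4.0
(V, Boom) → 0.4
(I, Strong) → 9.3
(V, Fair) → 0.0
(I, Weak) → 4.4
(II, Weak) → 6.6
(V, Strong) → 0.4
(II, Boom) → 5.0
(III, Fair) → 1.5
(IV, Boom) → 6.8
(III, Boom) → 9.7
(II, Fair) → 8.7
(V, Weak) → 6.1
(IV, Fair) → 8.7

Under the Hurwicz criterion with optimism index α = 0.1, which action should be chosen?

I: 0.1·9.3 + 0.9·4.2 = 4.71
II: 0.1·8.7 + 0.9·2.6 = 3.21
III: 0.1·9.7 + 0.9·1.5 = 2.32
IV: 0.1·8.7 + 0.9·4.0 = 4.47
V: 0.1·7.7 + 0.9·0.0 = 0.77
Highest Hurwicz score = 4.71 → I.

I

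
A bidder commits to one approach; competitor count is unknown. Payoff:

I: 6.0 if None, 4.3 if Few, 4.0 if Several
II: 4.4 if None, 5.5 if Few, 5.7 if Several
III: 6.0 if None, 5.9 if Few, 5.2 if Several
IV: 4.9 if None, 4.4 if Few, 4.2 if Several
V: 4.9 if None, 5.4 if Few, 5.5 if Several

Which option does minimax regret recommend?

III

Column bests: None=6.0, Few=5.9, Several=5.7.
I regrets: 0.0, 1.6, 1.7 → max 1.7
II regrets: 1.6, 0.4, 0.0 → max 1.6
III regrets: 0.0, 0.0, 0.5 → max 0.5
IV regrets: 1.1, 1.5, 1.5 → max 1.5
V regrets: 1.1, 0.5, 0.2 → max 1.1
Smallest max regret = 0.5 → III.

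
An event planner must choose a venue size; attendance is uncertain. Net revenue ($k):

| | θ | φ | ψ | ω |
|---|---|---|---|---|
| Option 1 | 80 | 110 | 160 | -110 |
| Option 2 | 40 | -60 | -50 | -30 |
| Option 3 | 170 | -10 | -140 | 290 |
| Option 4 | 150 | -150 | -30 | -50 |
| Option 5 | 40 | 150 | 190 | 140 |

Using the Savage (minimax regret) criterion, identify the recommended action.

Option 5

Column bests: θ=170, φ=150, ψ=190, ω=290.
Option 1 regrets: 90, 40, 30, 400 → max 400
Option 2 regrets: 130, 210, 240, 320 → max 320
Option 3 regrets: 0, 160, 330, 0 → max 330
Option 4 regrets: 20, 300, 220, 340 → max 340
Option 5 regrets: 130, 0, 0, 150 → max 150
Smallest max regret = 150 → Option 5.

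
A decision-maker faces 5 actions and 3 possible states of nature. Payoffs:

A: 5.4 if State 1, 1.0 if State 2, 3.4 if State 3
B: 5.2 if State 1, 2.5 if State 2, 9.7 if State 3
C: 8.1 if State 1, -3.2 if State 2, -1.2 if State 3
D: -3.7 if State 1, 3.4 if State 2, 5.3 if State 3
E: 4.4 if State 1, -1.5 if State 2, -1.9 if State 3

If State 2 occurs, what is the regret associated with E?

4.9

Best payoff under State 2 is 3.4.
Regret = 3.4 − (-1.5) = 4.9.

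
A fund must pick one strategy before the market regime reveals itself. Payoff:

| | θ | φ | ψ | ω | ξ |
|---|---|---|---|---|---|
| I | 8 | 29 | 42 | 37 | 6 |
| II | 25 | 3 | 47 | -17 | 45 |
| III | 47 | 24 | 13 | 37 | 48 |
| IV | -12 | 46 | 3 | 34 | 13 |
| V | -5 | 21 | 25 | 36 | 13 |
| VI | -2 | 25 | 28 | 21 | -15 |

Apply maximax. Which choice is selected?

Row maxima: I=42, II=47, III=48, IV=46, V=36, VI=28
Best best-case = 48 → III.

III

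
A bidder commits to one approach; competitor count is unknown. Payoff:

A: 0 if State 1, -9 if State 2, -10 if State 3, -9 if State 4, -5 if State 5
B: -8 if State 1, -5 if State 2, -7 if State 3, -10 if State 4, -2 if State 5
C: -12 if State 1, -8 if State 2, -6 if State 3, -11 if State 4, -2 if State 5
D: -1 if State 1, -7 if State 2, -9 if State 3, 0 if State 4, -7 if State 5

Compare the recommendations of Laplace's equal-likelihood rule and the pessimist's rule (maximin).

laplace → D; maximin → D (agree)

Row averages: A=-6.6, B=-6.4, C=-7.8, D=-4.8
Highest average = -4.8 → D.
Row minima: A=-10, B=-10, C=-12, D=-9
Best worst-case = -9 → D.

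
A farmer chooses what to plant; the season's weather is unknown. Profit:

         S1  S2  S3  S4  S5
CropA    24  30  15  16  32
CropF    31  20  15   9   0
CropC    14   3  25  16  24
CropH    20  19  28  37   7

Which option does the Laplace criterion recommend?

CropA

Row averages: CropA=23.4, CropF=15, CropC=16.4, CropH=22.2
Highest average = 23.4 → CropA.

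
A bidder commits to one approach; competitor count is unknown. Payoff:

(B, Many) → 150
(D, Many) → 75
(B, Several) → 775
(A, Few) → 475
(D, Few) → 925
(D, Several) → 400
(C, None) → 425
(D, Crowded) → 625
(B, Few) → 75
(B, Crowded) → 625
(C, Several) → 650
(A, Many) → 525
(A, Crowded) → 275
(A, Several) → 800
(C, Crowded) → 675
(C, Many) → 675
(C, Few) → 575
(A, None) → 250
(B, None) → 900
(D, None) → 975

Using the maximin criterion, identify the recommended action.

C

Row minima: A=250, B=75, C=425, D=75
Best worst-case = 425 → C.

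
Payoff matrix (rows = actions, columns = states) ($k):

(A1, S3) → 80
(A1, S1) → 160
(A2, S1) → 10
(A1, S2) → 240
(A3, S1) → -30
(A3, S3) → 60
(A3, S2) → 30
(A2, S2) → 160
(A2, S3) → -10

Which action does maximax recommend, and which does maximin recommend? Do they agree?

maximax → A1; maximin → A1 (agree)

Row maxima: A1=240, A2=160, A3=60
Best best-case = 240 → A1.
Row minima: A1=80, A2=-10, A3=-30
Best worst-case = 80 → A1.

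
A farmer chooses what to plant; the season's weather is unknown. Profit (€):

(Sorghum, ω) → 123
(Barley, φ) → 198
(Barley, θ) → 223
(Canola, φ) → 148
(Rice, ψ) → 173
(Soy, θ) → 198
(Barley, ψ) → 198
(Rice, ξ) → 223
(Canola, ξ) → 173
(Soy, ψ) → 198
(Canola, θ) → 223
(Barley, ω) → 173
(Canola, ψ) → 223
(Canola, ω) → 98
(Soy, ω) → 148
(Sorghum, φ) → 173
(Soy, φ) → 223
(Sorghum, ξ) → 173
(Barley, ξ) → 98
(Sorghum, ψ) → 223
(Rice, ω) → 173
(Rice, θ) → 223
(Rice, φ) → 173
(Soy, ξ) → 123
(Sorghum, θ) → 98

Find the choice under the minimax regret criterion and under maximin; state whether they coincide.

minimax regret → Rice; maximin → Rice (agree)

Column bests: θ=223, φ=223, ψ=223, ω=173, ξ=223.
Rice regrets: 0, 50, 50, 0, 0 → max 50
Sorghum regrets: 125, 50, 0, 50, 50 → max 125
Soy regrets: 25, 0, 25, 25, 100 → max 100
Barley regrets: 0, 25, 25, 0, 125 → max 125
Canola regrets: 0, 75, 0, 75, 50 → max 75
Smallest max regret = 50 → Rice.
Row minima: Rice=173, Sorghum=98, Soy=123, Barley=98, Canola=98
Best worst-case = 173 → Rice.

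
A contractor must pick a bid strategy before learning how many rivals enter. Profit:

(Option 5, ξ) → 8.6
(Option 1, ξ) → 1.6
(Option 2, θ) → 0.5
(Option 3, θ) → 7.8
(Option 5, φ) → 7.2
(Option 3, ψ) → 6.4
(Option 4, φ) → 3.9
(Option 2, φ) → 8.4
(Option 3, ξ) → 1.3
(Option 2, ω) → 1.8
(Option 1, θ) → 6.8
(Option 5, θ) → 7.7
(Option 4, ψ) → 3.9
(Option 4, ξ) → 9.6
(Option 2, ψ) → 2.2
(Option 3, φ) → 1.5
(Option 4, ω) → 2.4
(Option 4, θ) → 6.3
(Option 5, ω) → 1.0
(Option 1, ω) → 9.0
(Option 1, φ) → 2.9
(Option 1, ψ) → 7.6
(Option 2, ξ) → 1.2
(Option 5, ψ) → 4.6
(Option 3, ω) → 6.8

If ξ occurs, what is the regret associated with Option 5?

Best payoff under ξ is 9.6.
Regret = 9.6 − 8.6 = 1.0.

1.0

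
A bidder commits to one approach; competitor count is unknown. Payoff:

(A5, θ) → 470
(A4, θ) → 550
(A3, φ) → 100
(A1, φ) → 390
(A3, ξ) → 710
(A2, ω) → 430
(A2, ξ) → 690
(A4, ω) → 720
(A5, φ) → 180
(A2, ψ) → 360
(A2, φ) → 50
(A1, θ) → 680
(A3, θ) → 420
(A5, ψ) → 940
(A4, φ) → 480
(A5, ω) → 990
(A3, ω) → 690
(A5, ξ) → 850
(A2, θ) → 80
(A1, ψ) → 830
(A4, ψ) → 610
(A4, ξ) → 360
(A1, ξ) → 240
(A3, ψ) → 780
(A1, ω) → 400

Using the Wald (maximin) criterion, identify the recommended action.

A4

Row minima: A1=240, A2=50, A3=100, A4=360, A5=180
Best worst-case = 360 → A4.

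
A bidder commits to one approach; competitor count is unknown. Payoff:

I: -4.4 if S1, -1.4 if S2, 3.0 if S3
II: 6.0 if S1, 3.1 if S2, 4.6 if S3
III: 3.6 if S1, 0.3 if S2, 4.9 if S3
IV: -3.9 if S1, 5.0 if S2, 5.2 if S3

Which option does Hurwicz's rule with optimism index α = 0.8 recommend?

I: 0.8·3.0 + 0.2·(-4.4) = 1.52
II: 0.8·6.0 + 0.2·3.1 = 5.42
III: 0.8·4.9 + 0.2·0.3 = 3.98
IV: 0.8·5.2 + 0.2·(-3.9) = 3.38
Highest Hurwicz score = 5.42 → II.

II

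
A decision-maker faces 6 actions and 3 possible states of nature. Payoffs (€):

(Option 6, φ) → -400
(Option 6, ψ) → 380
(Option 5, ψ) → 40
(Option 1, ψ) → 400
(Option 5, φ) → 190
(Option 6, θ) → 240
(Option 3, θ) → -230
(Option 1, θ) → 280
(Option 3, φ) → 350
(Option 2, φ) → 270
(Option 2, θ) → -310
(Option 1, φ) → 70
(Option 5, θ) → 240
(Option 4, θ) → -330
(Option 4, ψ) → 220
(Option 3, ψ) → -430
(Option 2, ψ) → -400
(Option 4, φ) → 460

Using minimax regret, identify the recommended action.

Option 5

Column bests: θ=280, φ=460, ψ=400.
Option 1 regrets: 0, 390, 0 → max 390
Option 2 regrets: 590, 190, 800 → max 800
Option 3 regrets: 510, 110, 830 → max 830
Option 4 regrets: 610, 0, 180 → max 610
Option 5 regrets: 40, 270, 360 → max 360
Option 6 regrets: 40, 860, 20 → max 860
Smallest max regret = 360 → Option 5.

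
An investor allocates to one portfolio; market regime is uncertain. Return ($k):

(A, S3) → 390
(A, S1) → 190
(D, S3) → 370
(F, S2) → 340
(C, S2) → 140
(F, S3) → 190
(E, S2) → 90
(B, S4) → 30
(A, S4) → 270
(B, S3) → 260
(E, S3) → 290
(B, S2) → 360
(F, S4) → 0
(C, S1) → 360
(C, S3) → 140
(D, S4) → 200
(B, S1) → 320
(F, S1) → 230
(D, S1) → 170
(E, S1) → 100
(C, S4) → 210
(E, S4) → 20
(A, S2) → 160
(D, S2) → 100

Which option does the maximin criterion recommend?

A

Row minima: A=160, B=30, C=140, D=100, E=20, F=0
Best worst-case = 160 → A.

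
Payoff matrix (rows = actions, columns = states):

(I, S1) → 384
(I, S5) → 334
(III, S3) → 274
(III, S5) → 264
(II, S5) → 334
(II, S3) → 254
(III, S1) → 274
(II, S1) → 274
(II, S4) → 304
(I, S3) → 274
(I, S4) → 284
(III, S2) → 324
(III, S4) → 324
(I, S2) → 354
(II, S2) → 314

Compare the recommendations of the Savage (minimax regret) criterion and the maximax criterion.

Column bests: S1=384, S2=354, S3=274, S4=324, S5=334.
I regrets: 0, 0, 0, 40, 0 → max 40
II regrets: 110, 40, 20, 20, 0 → max 110
III regrets: 110, 30, 0, 0, 70 → max 110
Smallest max regret = 40 → I.
Row maxima: I=384, II=334, III=324
Best best-case = 384 → I.

minimax regret → I; maximax → I (agree)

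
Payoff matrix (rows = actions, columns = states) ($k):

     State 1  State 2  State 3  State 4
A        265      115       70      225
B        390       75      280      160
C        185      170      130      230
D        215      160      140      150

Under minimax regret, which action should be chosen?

Column bests: State 1=390, State 2=170, State 3=280, State 4=230.
A regrets: 125, 55, 210, 5 → max 210
B regrets: 0, 95, 0, 70 → max 95
C regrets: 205, 0, 150, 0 → max 205
D regrets: 175, 10, 140, 80 → max 175
Smallest max regret = 95 → B.

B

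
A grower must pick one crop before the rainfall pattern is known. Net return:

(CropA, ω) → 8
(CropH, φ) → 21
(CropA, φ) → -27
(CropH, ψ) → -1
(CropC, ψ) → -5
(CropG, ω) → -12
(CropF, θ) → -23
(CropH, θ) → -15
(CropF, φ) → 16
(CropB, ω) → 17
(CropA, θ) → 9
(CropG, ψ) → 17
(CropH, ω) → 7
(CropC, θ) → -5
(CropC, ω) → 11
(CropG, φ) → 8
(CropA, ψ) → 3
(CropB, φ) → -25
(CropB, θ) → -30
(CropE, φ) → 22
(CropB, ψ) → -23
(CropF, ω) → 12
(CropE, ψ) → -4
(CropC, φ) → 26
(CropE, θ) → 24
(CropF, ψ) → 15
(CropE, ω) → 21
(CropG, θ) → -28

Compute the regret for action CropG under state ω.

Best payoff under ω is 21.
Regret = 21 − (-12) = 33.

33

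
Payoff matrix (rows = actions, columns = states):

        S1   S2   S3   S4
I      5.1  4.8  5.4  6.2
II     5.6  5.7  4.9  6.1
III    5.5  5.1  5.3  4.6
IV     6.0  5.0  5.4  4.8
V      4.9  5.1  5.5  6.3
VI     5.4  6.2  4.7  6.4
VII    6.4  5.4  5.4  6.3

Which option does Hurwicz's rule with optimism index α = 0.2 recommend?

I: 0.2·6.2 + 0.8·4.8 = 5.08
II: 0.2·6.1 + 0.8·4.9 = 5.14
III: 0.2·5.5 + 0.8·4.6 = 4.78
IV: 0.2·6.0 + 0.8·4.8 = 5.04
V: 0.2·6.3 + 0.8·4.9 = 5.18
VI: 0.2·6.4 + 0.8·4.7 = 5.04
VII: 0.2·6.4 + 0.8·5.4 = 5.6
Highest Hurwicz score = 5.6 → VII.

VII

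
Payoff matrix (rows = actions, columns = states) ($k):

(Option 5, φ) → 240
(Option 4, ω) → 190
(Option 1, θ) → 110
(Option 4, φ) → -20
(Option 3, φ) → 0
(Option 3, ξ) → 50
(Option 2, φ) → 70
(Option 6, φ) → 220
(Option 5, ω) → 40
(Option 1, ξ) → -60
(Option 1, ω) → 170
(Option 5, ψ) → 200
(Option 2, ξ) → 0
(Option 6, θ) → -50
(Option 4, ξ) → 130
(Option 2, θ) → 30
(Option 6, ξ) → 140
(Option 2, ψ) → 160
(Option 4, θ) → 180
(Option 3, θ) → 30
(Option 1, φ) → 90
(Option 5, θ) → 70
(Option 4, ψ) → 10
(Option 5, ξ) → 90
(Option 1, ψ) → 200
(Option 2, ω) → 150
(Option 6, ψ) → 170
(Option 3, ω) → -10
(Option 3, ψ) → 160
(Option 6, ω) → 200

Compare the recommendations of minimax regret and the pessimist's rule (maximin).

Column bests: θ=180, φ=240, ψ=200, ω=200, ξ=140.
Option 1 regrets: 70, 150, 0, 30, 200 → max 200
Option 2 regrets: 150, 170, 40, 50, 140 → max 170
Option 3 regrets: 150, 240, 40, 210, 90 → max 240
Option 4 regrets: 0, 260, 190, 10, 10 → max 260
Option 5 regrets: 110, 0, 0, 160, 50 → max 160
Option 6 regrets: 230, 20, 30, 0, 0 → max 230
Smallest max regret = 160 → Option 5.
Row minima: Option 1=-60, Option 2=0, Option 3=-10, Option 4=-20, Option 5=40, Option 6=-50
Best worst-case = 40 → Option 5.

minimax regret → Option 5; maximin → Option 5 (agree)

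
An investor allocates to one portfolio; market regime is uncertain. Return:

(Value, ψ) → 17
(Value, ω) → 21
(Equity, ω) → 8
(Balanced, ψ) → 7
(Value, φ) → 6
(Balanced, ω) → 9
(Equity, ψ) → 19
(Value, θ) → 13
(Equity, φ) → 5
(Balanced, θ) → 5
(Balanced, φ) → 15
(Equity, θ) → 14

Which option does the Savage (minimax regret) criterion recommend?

Column bests: θ=14, φ=15, ψ=19, ω=21.
Value regrets: 1, 9, 2, 0 → max 9
Balanced regrets: 9, 0, 12, 12 → max 12
Equity regrets: 0, 10, 0, 13 → max 13
Smallest max regret = 9 → Value.

Value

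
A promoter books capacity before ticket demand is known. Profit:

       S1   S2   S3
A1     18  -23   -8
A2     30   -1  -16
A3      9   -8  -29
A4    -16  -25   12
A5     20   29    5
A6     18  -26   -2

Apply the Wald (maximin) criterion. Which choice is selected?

A5

Row minima: A1=-23, A2=-16, A3=-29, A4=-25, A5=5, A6=-26
Best worst-case = 5 → A5.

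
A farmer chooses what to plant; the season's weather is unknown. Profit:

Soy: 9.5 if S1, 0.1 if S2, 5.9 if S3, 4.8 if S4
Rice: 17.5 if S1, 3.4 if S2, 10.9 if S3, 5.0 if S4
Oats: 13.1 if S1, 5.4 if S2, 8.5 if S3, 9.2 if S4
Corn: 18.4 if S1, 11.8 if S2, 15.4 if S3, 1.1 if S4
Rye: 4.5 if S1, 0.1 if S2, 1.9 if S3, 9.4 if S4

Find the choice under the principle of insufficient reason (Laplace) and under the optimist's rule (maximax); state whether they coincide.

Row averages: Soy=5.075, Rice=9.2, Oats=9.05, Corn=11.675, Rye=3.975
Highest average = 11.675 → Corn.
Row maxima: Soy=9.5, Rice=17.5, Oats=13.1, Corn=18.4, Rye=9.4
Best best-case = 18.4 → Corn.

laplace → Corn; maximax → Corn (agree)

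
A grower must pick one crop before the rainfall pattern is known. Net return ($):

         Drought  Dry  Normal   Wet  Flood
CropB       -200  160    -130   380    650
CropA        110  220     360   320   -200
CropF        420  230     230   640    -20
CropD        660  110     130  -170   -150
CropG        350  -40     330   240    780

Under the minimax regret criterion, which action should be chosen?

CropG

Column bests: Drought=660, Dry=230, Normal=360, Wet=640, Flood=780.
CropB regrets: 860, 70, 490, 260, 130 → max 860
CropA regrets: 550, 10, 0, 320, 980 → max 980
CropF regrets: 240, 0, 130, 0, 800 → max 800
CropD regrets: 0, 120, 230, 810, 930 → max 930
CropG regrets: 310, 270, 30, 400, 0 → max 400
Smallest max regret = 400 → CropG.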